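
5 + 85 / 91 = 540 / 91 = 5.93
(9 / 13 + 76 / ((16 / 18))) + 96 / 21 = 16519 / 182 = 90.76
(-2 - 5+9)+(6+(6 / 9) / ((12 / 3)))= 49 / 6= 8.17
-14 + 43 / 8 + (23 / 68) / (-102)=-29923 / 3468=-8.63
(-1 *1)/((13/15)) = -15/13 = -1.15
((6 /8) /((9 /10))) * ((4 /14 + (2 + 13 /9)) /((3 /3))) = 1175 /378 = 3.11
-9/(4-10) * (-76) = -114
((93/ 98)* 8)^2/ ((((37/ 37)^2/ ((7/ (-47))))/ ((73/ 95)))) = -10102032/ 1531495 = -6.60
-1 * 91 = -91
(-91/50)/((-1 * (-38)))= -91/1900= -0.05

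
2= 2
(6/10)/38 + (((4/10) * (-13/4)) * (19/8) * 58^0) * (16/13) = -719/190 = -3.78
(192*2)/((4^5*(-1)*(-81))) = 1/216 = 0.00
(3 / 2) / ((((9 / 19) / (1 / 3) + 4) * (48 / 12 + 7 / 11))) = 209 / 3502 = 0.06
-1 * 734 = -734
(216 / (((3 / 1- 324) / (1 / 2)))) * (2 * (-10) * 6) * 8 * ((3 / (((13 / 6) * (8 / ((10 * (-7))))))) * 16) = -87091200 / 1391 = -62610.50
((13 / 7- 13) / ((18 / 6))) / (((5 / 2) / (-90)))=936 / 7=133.71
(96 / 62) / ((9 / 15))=80 / 31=2.58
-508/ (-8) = 127/ 2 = 63.50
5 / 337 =0.01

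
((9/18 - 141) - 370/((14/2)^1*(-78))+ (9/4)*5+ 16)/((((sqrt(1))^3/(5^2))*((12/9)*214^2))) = -3073225/66678976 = -0.05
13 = 13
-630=-630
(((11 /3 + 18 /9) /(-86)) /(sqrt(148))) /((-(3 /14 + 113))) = 0.00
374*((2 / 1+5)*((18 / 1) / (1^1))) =47124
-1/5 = -0.20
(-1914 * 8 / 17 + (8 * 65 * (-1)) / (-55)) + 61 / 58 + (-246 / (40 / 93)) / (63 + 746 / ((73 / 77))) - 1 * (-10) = -5927362484331 / 6728966860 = -880.87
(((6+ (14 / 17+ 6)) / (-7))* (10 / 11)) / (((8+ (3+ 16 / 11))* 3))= -2180 / 48909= -0.04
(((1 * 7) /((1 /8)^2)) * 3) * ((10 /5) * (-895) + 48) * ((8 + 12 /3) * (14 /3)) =-131109888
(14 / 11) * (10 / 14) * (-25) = -250 / 11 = -22.73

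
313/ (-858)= -313/ 858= -0.36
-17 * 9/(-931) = 153/931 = 0.16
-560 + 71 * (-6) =-986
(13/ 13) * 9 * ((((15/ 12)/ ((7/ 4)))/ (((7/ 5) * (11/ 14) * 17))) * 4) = 1800/ 1309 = 1.38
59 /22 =2.68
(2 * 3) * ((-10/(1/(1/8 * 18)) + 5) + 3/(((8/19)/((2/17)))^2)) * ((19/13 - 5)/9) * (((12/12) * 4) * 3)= 1836251/3757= 488.75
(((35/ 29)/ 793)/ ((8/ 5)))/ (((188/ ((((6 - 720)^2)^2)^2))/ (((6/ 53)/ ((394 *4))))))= 277035247258761867961050/ 11285248819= 24548439445335.18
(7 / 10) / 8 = 7 / 80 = 0.09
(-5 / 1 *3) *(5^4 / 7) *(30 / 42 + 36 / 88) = -1621875 / 1078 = -1504.52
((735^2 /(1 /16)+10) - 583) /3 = 2881009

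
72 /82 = 36 /41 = 0.88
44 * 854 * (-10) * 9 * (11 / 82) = -18600120 / 41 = -453661.46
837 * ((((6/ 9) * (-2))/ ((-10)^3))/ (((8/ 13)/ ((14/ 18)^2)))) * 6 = 6.58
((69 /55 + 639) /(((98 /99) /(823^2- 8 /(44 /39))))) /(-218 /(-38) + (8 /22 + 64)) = 3204580927311 /512785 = 6249365.58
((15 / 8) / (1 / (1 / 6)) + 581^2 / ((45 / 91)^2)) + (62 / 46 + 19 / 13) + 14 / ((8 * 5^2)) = 13372950116051 / 9687600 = 1380419.31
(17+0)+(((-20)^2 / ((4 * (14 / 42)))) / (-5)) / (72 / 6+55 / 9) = 2231 / 163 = 13.69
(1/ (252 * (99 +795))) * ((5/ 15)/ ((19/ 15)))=5/ 4280472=0.00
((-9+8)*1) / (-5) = 1 / 5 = 0.20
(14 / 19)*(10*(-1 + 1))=0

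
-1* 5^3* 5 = -625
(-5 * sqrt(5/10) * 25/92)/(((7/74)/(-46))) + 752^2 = 4625 * sqrt(2)/14 + 565504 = 565971.20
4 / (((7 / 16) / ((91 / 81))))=832 / 81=10.27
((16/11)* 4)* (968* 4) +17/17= 22529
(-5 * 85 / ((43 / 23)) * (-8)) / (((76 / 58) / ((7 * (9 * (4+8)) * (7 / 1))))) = 6000598800 / 817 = 7344674.17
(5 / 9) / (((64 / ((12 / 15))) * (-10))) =-1 / 1440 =-0.00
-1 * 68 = -68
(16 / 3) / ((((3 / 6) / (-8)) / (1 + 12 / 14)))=-3328 / 21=-158.48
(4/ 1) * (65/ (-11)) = -260/ 11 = -23.64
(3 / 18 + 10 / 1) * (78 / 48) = 793 / 48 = 16.52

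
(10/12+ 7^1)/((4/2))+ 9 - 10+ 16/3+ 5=53/4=13.25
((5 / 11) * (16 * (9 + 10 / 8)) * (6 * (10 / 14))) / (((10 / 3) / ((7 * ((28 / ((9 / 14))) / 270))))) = 32144 / 297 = 108.23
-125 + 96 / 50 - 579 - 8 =-710.08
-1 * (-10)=10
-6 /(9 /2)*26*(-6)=208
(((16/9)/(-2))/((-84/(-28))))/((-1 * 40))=1/135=0.01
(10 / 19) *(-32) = -320 / 19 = -16.84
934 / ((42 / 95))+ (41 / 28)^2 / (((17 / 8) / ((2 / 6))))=2112.96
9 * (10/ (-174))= -15/ 29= -0.52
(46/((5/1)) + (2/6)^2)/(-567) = -419/25515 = -0.02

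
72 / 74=36 / 37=0.97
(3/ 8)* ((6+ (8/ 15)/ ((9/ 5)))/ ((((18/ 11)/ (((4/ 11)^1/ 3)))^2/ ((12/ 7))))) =340/ 15309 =0.02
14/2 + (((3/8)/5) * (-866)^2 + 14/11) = 6188047/110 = 56254.97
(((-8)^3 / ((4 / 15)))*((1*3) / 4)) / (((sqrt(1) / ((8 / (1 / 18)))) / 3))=-622080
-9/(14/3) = -1.93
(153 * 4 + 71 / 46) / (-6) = -28223 / 276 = -102.26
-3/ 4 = -0.75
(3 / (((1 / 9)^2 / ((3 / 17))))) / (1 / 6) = 257.29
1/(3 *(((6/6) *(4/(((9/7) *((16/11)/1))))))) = 12/77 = 0.16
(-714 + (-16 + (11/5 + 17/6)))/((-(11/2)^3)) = 86996/19965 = 4.36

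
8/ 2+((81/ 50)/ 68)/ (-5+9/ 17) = 60719/ 15200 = 3.99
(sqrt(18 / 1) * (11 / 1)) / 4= 33 * sqrt(2) / 4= 11.67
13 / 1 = 13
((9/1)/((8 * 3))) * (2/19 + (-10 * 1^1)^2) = 2853/76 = 37.54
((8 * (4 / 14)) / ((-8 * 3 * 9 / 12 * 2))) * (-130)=520 / 63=8.25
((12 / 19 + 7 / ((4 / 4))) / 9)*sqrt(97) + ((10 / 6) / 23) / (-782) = -5 / 53958 + 145*sqrt(97) / 171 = 8.35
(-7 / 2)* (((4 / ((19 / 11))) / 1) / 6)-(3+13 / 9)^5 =-1947115591 / 1121931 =-1735.50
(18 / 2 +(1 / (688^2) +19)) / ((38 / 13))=172297229 / 17987072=9.58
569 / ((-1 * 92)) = -6.18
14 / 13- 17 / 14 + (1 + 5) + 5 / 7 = 6.58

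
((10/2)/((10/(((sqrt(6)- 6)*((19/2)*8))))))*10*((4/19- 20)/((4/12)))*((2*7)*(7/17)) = 13265280/17- 2210880*sqrt(6)/17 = 461750.12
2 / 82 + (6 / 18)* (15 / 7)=212 / 287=0.74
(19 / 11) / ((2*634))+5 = 69759 / 13948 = 5.00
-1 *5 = -5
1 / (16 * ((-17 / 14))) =-7 / 136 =-0.05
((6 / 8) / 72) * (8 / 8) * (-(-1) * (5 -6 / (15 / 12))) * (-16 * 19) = -19 / 30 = -0.63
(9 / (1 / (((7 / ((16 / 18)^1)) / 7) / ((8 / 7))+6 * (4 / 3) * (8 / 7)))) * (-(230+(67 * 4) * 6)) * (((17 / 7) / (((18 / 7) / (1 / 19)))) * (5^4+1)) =-22185925463 / 4256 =-5212858.43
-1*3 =-3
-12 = -12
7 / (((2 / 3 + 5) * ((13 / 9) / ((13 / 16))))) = 189 / 272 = 0.69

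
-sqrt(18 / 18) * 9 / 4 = -9 / 4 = -2.25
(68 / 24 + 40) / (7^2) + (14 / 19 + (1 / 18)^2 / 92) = 44707963 / 27751248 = 1.61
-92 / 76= -23 / 19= -1.21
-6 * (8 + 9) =-102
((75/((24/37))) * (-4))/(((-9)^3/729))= 925/2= 462.50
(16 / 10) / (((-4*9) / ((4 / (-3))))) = 8 / 135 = 0.06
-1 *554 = -554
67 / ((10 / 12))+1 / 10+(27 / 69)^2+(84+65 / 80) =1400501 / 8464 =165.47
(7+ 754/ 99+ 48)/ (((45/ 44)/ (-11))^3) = -63894729536/ 820125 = -77908.53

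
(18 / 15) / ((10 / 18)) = 54 / 25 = 2.16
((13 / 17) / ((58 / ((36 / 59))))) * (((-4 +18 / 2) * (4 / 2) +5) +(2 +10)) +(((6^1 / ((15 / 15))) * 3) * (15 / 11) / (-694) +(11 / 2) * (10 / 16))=6429404321 / 1776401264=3.62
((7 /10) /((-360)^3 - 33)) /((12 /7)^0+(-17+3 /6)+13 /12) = 14 /13452489515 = 0.00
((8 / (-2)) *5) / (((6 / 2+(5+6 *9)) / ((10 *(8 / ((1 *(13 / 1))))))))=-800 / 403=-1.99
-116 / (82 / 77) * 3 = -13398 / 41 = -326.78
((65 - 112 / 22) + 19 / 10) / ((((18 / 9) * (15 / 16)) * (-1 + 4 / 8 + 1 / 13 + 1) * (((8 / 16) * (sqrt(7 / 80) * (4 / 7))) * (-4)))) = -353548 * sqrt(35) / 12375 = -169.02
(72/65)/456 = 3/1235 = 0.00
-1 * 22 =-22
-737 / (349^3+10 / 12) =-4422 / 255051299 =-0.00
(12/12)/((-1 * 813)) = -1/813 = -0.00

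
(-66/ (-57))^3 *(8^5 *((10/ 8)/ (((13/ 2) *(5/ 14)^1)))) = 2442395648/ 89167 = 27391.25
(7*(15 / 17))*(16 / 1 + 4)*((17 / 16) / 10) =105 / 8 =13.12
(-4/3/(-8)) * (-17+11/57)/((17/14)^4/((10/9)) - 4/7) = -384160/189981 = -2.02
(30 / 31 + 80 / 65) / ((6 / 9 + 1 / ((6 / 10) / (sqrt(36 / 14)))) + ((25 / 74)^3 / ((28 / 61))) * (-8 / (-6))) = -49959342486755184 / 190757273013354437 + 45828389343219840 * sqrt(14) / 190757273013354437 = 0.64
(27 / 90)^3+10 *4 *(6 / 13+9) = 4920351 / 13000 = 378.49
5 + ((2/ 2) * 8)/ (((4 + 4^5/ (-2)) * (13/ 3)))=8249/ 1651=5.00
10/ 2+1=6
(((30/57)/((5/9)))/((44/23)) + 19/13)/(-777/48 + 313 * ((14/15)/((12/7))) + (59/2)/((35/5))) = 26795160/2169597859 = 0.01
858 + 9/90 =8581/10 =858.10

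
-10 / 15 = -0.67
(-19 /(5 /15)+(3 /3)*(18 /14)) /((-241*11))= 390 /18557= 0.02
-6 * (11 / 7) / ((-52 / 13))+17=271 / 14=19.36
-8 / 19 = -0.42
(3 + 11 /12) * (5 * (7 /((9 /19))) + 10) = 35485 /108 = 328.56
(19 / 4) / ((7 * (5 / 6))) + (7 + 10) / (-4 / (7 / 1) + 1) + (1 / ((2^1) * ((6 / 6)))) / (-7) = 4243 / 105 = 40.41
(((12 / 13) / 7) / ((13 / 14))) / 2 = 12 / 169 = 0.07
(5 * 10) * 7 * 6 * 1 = 2100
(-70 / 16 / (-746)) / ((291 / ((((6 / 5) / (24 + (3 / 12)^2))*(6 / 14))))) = 6 / 13929685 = 0.00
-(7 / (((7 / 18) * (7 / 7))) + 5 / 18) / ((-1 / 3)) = 329 / 6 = 54.83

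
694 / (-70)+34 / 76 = -12591 / 1330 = -9.47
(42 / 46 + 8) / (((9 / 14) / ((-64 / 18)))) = -91840 / 1863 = -49.30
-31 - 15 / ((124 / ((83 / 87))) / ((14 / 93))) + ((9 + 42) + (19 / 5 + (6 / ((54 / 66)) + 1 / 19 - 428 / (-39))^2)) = 18407903092219 / 51007794630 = 360.88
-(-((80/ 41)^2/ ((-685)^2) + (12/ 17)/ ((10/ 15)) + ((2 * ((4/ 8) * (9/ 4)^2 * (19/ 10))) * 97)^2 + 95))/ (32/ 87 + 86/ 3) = 346676493535313492853/ 11561383996057600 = 29985.73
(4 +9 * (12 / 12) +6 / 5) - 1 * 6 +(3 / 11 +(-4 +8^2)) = 3766 / 55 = 68.47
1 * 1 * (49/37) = 49/37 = 1.32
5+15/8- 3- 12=-8.12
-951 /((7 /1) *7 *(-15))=1.29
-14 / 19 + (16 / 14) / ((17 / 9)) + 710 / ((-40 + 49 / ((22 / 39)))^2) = 0.19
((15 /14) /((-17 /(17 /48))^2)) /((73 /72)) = 15 /32704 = 0.00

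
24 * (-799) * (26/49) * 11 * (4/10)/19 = -10968672/4655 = -2356.32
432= 432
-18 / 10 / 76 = -9 / 380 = -0.02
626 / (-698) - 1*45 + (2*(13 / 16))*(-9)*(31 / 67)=-9851471 / 187064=-52.66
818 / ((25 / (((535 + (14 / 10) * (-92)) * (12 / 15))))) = 10632.69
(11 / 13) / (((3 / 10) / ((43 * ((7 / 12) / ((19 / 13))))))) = 48.41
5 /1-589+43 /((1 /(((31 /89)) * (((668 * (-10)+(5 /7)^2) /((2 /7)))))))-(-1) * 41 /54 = -5899647865 /16821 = -350731.10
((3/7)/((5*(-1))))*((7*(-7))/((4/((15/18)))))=0.88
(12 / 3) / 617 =4 / 617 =0.01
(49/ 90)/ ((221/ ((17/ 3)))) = 49/ 3510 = 0.01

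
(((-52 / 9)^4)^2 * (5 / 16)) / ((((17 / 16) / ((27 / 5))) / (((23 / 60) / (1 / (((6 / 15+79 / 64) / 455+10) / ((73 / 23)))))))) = 12377030195650774784 / 5193706462875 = 2383082.35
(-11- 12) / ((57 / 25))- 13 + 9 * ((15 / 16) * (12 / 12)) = -13361 / 912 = -14.65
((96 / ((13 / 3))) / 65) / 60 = 0.01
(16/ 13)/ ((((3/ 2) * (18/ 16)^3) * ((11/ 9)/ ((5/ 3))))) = 81920/ 104247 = 0.79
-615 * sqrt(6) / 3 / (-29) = 205 * sqrt(6) / 29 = 17.32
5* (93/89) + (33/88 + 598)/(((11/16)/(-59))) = -50267959/979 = -51346.23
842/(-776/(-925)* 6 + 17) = 778850/20381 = 38.21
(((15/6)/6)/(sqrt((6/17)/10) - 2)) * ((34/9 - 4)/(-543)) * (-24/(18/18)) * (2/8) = 0.00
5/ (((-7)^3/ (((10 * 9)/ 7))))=-450/ 2401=-0.19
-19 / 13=-1.46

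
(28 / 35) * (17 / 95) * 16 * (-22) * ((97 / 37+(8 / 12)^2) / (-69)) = 24438656 / 10914075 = 2.24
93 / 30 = 31 / 10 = 3.10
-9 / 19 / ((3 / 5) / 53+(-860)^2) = -2385 / 3723886057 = -0.00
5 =5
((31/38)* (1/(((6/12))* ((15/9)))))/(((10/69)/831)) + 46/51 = 272002577/48450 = 5614.09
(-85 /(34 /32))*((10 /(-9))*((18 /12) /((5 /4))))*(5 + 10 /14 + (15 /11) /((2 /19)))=460000 /231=1991.34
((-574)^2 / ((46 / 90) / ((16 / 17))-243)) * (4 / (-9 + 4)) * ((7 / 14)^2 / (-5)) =-47444544 / 872845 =-54.36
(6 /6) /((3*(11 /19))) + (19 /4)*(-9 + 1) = -1235 /33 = -37.42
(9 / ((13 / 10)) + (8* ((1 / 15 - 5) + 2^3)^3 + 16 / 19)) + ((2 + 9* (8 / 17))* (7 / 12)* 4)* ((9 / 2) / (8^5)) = 110748777741041 / 464375808000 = 238.49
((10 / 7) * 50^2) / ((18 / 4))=50000 / 63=793.65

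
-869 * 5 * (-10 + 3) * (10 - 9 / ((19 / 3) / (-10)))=13990900 / 19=736363.16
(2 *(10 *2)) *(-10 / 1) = -400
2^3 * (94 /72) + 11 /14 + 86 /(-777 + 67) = 496907 /44730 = 11.11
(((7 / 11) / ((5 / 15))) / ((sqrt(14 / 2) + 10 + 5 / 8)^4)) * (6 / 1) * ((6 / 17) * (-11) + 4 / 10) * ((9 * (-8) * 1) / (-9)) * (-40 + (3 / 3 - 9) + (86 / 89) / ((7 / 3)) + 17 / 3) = 109157175057832214528 / 58510027921224517605 - 373172119904714752 * sqrt(7) / 688353269661464913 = 0.43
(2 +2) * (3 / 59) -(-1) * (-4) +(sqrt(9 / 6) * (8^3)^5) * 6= 258551275613578.38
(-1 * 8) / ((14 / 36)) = -144 / 7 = -20.57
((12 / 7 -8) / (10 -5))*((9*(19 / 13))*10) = -15048 / 91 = -165.36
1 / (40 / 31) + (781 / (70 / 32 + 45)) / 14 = 82751 / 42280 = 1.96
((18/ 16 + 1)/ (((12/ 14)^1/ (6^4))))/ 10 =3213/ 10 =321.30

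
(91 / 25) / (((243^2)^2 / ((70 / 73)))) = 1274 / 1272676306365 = 0.00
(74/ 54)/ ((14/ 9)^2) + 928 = 181999/ 196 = 928.57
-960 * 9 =-8640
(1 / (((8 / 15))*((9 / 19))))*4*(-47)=-4465 / 6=-744.17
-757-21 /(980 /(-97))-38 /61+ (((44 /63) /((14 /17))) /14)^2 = -8783972338903 /11626074180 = -755.54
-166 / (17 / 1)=-166 / 17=-9.76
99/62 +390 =24279/62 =391.60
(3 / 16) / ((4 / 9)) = 27 / 64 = 0.42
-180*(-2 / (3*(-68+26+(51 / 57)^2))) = -43320 / 14873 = -2.91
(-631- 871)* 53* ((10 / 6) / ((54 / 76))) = -15125140 / 81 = -186730.12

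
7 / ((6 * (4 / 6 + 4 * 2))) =7 / 52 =0.13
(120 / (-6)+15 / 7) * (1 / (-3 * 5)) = 25 / 21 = 1.19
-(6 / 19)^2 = -0.10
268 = 268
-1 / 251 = -0.00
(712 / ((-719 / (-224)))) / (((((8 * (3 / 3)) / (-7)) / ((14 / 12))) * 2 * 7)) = -16.17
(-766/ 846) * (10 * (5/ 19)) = -19150/ 8037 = -2.38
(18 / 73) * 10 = 180 / 73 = 2.47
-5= -5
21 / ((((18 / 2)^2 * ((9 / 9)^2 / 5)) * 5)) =7 / 27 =0.26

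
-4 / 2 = -2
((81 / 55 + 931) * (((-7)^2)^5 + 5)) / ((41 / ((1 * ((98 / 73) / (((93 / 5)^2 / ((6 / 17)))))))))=4732428453037040 / 537863051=8798575.11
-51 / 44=-1.16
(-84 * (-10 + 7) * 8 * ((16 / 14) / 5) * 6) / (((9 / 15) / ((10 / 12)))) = 3840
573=573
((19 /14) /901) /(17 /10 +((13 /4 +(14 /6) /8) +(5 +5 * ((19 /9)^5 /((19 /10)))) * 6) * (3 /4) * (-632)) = -1246590 /272887787604607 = -0.00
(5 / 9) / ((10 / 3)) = 1 / 6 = 0.17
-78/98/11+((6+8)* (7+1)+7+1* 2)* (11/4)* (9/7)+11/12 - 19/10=3450401/8085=426.77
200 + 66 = 266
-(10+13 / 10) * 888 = -50172 / 5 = -10034.40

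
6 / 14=3 / 7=0.43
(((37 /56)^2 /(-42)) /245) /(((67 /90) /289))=-1186923 /72068416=-0.02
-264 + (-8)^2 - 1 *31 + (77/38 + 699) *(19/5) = 24329/10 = 2432.90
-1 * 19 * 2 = -38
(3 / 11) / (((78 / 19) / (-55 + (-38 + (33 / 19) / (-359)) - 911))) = -6848317 / 102674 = -66.70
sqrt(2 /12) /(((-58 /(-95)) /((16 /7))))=1.53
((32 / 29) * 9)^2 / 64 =1296 / 841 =1.54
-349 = -349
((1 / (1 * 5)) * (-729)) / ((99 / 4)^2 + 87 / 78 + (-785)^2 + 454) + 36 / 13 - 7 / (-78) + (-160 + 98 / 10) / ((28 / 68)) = -6040899695309 / 16691594010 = -361.91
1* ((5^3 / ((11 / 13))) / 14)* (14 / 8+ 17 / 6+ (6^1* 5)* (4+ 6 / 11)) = 30233125 / 20328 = 1487.27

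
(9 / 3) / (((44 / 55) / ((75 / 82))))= 1125 / 328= 3.43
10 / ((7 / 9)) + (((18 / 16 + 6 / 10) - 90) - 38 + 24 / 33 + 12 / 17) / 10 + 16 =8572881 / 523600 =16.37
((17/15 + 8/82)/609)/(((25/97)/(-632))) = -46407128/9363375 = -4.96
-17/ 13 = -1.31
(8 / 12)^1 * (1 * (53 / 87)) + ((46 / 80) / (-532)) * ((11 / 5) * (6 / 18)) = 11256389 / 27770400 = 0.41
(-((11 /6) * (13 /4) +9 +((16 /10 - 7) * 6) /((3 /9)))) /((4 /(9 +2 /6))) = 69083 /360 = 191.90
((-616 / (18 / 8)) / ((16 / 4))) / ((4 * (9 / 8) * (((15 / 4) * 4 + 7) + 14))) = -308 / 729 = -0.42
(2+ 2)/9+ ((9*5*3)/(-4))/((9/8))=-29.56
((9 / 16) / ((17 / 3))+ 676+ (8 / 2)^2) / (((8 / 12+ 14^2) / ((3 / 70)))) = 242037 / 1604800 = 0.15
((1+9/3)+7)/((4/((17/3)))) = 187/12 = 15.58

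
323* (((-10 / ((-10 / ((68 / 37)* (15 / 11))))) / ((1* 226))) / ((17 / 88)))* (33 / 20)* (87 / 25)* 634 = 67497.24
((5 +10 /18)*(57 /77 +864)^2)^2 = 17258287736393.89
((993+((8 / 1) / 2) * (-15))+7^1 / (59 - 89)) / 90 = 27983 / 2700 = 10.36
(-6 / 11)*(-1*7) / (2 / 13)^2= 3549 / 22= 161.32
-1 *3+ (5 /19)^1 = -52 /19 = -2.74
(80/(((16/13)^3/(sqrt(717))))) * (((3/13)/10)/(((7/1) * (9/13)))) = 2197 * sqrt(717)/10752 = 5.47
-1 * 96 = -96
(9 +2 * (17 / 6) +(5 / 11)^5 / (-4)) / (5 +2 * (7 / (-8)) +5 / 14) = 198349207 / 48798453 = 4.06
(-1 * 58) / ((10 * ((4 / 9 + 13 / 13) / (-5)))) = 261 / 13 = 20.08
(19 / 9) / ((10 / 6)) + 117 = 1774 / 15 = 118.27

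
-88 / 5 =-17.60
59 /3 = 19.67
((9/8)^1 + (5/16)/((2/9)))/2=81/64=1.27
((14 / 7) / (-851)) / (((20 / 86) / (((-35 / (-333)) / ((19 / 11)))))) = -3311 / 5384277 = -0.00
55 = 55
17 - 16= 1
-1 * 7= -7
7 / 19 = 0.37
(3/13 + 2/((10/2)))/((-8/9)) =-369/520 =-0.71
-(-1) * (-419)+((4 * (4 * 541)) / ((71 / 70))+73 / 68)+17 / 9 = 352745375 / 43452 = 8118.05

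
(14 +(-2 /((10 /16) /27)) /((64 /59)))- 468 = -10673 /20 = -533.65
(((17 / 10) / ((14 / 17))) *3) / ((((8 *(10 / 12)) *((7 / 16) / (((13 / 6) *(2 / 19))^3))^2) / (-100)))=-89276659264 / 1307075711823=-0.07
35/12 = 2.92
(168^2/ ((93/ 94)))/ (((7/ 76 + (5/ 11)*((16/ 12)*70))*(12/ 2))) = 52808448/ 472223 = 111.83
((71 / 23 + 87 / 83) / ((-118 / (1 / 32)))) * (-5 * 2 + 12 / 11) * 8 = 193403 / 2477882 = 0.08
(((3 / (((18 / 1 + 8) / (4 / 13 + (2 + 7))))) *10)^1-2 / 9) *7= 111979 / 1521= 73.62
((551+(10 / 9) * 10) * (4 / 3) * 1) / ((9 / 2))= 40472 / 243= 166.55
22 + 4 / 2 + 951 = 975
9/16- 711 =-11367/16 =-710.44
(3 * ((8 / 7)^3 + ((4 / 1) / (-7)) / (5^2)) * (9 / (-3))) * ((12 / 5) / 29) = -1361232 / 1243375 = -1.09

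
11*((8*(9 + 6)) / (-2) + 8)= -572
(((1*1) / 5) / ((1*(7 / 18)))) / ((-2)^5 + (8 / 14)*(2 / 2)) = -9 / 550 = -0.02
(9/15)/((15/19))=0.76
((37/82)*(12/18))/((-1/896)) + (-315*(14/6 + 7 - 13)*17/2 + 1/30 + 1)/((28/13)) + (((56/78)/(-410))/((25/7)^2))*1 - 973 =231980253521/69956250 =3316.08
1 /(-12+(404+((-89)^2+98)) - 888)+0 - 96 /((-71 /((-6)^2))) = 25999559 /534133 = 48.68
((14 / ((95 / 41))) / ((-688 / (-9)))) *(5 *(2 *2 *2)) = 2583 / 817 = 3.16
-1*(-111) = 111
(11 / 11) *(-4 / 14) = -2 / 7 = -0.29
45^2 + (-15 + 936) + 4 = 2950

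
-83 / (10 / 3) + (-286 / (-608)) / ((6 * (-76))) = -17259403 / 693120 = -24.90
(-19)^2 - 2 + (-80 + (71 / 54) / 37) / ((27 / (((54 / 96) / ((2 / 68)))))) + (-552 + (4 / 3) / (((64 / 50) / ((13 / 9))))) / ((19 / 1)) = 249077851 / 911088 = 273.39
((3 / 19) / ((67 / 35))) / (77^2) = 15 / 1078231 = 0.00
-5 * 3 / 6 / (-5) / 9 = 1 / 18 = 0.06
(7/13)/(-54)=-7/702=-0.01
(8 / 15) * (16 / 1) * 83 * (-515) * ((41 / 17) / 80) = -2804072 / 255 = -10996.36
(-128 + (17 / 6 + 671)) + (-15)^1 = 3185 / 6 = 530.83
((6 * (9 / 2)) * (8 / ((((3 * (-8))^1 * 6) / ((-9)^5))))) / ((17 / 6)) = 531441 / 17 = 31261.24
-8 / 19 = -0.42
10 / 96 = 5 / 48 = 0.10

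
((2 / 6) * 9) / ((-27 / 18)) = -2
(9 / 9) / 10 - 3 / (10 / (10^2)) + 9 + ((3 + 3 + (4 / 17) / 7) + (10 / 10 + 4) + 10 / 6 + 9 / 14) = -1927 / 255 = -7.56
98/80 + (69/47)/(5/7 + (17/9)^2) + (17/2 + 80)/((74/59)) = 72.13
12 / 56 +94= 1319 / 14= 94.21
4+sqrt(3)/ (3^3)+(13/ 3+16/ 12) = sqrt(3)/ 27+29/ 3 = 9.73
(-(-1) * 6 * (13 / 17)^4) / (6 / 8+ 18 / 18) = 685464 / 584647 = 1.17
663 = 663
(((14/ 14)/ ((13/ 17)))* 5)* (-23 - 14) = -3145/ 13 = -241.92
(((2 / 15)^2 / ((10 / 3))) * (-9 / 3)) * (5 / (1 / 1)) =-2 / 25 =-0.08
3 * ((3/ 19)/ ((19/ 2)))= 18/ 361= 0.05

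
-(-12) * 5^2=300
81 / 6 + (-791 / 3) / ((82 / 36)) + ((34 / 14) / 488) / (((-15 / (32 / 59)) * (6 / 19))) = -102.26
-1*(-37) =37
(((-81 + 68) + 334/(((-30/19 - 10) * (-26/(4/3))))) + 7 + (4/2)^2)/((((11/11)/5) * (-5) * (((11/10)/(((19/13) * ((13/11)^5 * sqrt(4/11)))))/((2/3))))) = 373015448 * sqrt(11)/1929229929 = 0.64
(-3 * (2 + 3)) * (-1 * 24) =360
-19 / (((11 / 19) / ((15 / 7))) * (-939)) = 1805 / 24101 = 0.07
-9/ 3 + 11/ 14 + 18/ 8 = 1/ 28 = 0.04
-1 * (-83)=83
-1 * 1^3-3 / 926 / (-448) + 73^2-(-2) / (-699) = 1545005963057 / 289978752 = 5328.00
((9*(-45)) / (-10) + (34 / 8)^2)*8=937 / 2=468.50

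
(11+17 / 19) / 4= 2.97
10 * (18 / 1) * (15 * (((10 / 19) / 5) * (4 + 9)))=3694.74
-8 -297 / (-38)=-7 / 38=-0.18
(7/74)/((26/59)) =413/1924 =0.21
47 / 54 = 0.87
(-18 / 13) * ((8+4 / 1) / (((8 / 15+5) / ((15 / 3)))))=-16200 / 1079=-15.01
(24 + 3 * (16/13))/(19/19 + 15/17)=765/52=14.71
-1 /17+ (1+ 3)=67 /17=3.94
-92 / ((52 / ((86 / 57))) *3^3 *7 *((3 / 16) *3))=-31648 / 1260441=-0.03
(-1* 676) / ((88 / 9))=-1521 / 22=-69.14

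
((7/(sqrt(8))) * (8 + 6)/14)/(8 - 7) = 2.47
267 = 267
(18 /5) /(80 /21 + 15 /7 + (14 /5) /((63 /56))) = 1134 /2659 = 0.43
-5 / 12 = -0.42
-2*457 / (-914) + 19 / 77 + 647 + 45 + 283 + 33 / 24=602215 / 616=977.62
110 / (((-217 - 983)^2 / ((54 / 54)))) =11 / 144000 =0.00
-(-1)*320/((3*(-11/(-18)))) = 1920/11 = 174.55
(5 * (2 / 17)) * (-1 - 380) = -3810 / 17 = -224.12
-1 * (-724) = 724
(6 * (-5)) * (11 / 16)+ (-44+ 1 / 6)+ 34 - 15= -1091 / 24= -45.46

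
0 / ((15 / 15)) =0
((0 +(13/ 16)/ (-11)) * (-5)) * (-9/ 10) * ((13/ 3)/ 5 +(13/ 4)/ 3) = -4563/ 7040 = -0.65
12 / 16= 3 / 4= 0.75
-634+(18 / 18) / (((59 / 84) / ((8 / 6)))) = -37294 / 59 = -632.10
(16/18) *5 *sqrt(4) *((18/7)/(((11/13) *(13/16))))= 2560/77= 33.25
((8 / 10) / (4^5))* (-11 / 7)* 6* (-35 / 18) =11 / 768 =0.01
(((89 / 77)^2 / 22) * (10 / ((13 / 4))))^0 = 1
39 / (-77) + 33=2502 / 77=32.49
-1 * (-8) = 8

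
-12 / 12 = -1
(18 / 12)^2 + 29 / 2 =67 / 4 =16.75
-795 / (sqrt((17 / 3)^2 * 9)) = -795 / 17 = -46.76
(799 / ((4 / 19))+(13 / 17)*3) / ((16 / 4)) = 258233 / 272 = 949.39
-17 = -17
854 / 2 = 427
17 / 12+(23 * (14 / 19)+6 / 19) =4259 / 228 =18.68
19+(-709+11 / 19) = -13099 / 19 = -689.42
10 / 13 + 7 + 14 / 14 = 114 / 13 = 8.77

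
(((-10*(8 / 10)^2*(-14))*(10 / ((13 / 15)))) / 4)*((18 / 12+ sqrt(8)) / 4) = 279.68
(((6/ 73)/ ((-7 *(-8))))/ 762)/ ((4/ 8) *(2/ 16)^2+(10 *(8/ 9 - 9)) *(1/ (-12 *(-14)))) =-432/ 106533061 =-0.00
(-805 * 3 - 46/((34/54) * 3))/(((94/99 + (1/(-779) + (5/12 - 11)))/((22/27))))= 10423537256/50528777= 206.29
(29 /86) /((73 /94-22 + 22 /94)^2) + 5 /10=0.50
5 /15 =1 /3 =0.33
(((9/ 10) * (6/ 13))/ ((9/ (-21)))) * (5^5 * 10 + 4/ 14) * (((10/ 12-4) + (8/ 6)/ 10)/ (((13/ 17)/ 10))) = 78094464/ 65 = 1201453.29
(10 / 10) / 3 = 1 / 3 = 0.33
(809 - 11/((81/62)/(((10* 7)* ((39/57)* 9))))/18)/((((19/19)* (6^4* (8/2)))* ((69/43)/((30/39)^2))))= 1004846575/23258377584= 0.04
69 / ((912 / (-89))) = -2047 / 304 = -6.73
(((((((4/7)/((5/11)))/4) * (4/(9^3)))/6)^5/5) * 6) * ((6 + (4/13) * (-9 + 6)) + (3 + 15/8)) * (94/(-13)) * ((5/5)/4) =-696384524/16447772009598620922196875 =-0.00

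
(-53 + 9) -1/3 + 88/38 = -2395/57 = -42.02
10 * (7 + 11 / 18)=76.11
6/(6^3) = 1/36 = 0.03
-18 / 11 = -1.64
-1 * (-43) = 43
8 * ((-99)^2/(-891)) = -88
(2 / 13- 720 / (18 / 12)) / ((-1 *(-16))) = -3119 / 104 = -29.99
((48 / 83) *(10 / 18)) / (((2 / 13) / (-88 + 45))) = -22360 / 249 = -89.80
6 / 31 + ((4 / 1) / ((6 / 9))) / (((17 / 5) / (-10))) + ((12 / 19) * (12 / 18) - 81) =-981599 / 10013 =-98.03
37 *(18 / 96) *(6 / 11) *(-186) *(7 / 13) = -378.99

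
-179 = -179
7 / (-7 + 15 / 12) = -28 / 23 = -1.22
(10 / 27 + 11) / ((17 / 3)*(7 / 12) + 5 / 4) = 307 / 123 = 2.50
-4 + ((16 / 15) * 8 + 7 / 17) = 1261 / 255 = 4.95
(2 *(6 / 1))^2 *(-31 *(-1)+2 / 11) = 49392 / 11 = 4490.18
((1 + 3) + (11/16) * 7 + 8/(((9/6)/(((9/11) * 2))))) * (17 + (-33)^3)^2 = 248936914800/11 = 22630628618.18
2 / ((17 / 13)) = 26 / 17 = 1.53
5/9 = 0.56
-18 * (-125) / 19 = 2250 / 19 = 118.42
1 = 1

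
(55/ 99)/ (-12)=-5/ 108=-0.05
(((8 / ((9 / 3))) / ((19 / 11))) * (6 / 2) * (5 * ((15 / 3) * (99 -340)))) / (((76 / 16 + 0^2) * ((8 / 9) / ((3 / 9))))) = -795300 / 361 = -2203.05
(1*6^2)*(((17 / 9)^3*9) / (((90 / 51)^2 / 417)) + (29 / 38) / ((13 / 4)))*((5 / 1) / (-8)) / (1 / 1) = -48749359781 / 266760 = -182746.14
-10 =-10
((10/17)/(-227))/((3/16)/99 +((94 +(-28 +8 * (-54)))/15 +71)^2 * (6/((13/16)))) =-1716000/10619200664863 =-0.00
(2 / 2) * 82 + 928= 1010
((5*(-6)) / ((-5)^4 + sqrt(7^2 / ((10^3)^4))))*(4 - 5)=30000000 / 625000007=0.05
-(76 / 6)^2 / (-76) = 2.11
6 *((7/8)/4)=21/16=1.31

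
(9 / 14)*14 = 9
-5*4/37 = -20/37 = -0.54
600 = 600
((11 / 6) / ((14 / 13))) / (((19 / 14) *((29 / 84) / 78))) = 156156 / 551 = 283.40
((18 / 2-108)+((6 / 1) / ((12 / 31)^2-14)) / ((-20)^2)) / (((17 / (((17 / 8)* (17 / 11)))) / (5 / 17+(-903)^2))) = -166054211428587 / 10648000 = -15594873.35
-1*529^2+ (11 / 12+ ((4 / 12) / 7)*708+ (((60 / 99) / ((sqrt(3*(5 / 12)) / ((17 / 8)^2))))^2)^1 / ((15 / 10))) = -204761616085 / 731808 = -279802.37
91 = 91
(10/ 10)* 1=1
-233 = -233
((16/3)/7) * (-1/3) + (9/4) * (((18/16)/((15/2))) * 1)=421/5040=0.08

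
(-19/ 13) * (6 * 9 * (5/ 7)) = -5130/ 91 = -56.37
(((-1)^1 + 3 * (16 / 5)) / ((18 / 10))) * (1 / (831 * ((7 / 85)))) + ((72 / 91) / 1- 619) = -420698588 / 680589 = -618.14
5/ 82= 0.06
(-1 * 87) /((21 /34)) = -986 /7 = -140.86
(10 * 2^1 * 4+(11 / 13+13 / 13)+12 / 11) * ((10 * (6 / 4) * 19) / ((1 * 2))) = 1690050 / 143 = 11818.53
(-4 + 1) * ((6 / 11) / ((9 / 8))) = -16 / 11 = -1.45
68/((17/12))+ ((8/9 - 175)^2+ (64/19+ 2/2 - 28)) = 46691794/1539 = 30339.05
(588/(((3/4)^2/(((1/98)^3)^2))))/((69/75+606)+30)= 25/13493560169481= 0.00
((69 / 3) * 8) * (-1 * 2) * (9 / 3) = -1104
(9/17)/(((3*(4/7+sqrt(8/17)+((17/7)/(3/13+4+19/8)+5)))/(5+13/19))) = 44501351076/259965797771 -14985959688*sqrt(34)/4419418562107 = 0.15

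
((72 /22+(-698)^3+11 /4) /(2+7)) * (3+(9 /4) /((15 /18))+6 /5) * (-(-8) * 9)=-1032447619827 /55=-18771774905.95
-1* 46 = -46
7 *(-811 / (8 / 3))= -17031 / 8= -2128.88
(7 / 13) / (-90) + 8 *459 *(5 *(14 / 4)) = 75184193 / 1170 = 64259.99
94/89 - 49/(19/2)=-6936/1691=-4.10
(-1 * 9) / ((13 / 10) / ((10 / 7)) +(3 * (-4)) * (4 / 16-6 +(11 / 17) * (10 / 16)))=-0.14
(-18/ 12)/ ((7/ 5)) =-15/ 14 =-1.07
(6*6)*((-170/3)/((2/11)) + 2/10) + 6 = -11206.80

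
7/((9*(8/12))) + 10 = 67/6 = 11.17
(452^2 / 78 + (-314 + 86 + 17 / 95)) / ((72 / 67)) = 593644321 / 266760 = 2225.39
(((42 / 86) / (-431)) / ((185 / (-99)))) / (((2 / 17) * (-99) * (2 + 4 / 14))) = -0.00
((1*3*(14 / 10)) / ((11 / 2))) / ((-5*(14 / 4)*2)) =-6 / 275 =-0.02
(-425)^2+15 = 180640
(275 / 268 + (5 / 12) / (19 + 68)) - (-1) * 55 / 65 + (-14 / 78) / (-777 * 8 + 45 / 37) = 21805161965 / 11616462546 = 1.88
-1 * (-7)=7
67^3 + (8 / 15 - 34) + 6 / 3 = 4510973 / 15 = 300731.53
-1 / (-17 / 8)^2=-64 / 289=-0.22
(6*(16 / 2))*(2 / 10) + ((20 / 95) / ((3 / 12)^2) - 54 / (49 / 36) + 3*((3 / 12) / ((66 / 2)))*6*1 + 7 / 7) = -2618489 / 102410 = -25.57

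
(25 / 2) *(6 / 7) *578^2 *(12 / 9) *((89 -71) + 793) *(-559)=-15145664731600 / 7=-2163666390228.57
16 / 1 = 16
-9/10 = -0.90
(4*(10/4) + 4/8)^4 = 194481/16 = 12155.06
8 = 8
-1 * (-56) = 56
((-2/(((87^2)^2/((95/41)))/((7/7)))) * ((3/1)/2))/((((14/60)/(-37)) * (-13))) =-35150/23749788699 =-0.00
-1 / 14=-0.07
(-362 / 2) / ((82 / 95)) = -17195 / 82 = -209.70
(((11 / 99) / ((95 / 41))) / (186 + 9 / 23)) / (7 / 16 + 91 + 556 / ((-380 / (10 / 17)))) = 256496 / 90303704415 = 0.00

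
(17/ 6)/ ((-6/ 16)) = -68/ 9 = -7.56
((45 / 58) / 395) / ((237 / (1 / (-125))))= -0.00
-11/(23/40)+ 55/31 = -12375/713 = -17.36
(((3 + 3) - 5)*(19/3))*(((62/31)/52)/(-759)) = -19/59202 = -0.00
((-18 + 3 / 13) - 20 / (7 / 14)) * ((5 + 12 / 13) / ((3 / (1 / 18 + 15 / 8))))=-8037953 / 36504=-220.19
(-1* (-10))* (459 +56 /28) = 4610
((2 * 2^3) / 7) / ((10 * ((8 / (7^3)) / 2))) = 98 / 5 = 19.60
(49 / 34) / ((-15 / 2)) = -49 / 255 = -0.19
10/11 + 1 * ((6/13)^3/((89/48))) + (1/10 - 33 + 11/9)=-5945866393/193577670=-30.72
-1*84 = -84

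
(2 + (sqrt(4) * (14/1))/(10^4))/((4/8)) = 5007/1250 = 4.01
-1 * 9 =-9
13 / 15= 0.87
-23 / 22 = -1.05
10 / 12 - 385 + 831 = 2681 / 6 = 446.83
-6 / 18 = -1 / 3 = -0.33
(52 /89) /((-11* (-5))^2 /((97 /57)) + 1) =2522 /7677229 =0.00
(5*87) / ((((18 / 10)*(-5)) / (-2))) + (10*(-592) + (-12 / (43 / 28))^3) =-1502786458 / 238521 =-6300.44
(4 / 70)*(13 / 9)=26 / 315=0.08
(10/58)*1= 5/29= 0.17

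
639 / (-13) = -639 / 13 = -49.15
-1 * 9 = -9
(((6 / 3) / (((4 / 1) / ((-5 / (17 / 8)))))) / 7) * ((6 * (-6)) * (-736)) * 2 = -1059840 / 119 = -8906.22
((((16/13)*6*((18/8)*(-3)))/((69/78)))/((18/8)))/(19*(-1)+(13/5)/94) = 1.32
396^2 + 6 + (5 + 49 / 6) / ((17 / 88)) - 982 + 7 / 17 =7951337 / 51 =155908.57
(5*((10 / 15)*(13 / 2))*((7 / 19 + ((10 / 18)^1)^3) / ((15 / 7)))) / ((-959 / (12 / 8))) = -48607 / 5692761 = -0.01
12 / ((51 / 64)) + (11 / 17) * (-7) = 179 / 17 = 10.53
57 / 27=19 / 9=2.11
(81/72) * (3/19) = 27/152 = 0.18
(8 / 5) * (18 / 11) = 144 / 55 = 2.62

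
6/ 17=0.35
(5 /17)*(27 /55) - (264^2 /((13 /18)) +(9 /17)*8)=-13800393 /143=-96506.24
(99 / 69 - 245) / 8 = -2801 / 92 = -30.45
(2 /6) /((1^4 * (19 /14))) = 14 /57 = 0.25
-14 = -14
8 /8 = 1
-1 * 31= -31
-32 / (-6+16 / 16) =32 / 5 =6.40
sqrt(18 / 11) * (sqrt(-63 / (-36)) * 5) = 15 * sqrt(154) / 22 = 8.46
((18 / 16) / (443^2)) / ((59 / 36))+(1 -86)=-1968377389 / 23157382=-85.00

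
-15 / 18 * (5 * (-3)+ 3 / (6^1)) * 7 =1015 / 12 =84.58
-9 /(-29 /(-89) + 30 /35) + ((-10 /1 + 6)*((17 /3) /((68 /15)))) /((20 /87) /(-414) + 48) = -4913177319 /637079014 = -7.71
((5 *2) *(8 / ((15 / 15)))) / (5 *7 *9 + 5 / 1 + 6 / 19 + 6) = 38 / 155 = 0.25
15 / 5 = 3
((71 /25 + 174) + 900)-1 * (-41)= 27946 /25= 1117.84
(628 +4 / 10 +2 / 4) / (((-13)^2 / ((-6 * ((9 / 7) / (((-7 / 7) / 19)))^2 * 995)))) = -109786299453 / 8281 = -13257613.75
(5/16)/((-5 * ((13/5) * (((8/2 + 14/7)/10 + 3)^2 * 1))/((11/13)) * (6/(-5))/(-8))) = -6875/657072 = -0.01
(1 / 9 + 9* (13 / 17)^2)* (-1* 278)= -1494.00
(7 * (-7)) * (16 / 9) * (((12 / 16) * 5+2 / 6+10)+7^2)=-148372 / 27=-5495.26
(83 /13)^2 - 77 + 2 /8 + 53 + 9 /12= 3002 /169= 17.76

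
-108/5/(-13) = 1.66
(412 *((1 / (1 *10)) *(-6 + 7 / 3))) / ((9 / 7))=-15862 / 135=-117.50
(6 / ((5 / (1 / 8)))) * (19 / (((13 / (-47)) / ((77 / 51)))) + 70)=-22351 / 4420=-5.06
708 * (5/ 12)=295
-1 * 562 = -562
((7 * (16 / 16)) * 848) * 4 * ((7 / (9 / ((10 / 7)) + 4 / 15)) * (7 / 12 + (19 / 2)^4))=40616145080 / 197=206173325.28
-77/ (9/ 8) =-68.44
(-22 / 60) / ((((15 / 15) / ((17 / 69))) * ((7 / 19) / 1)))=-3553 / 14490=-0.25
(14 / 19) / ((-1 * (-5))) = 14 / 95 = 0.15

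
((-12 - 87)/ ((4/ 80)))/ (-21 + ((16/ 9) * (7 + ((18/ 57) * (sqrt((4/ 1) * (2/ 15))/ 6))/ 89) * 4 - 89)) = 964275840 * sqrt(30)/ 3150047153623 + 103567971261150/ 3150047153623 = 32.88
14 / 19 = 0.74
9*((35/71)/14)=45/142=0.32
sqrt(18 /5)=3 * sqrt(10) /5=1.90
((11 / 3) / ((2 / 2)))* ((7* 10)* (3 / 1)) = 770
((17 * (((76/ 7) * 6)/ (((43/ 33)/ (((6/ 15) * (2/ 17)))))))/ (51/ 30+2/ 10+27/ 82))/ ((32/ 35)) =385605/ 19651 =19.62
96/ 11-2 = 74/ 11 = 6.73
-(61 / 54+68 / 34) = -169 / 54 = -3.13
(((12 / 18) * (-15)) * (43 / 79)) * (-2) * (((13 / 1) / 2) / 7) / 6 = 2795 / 1659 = 1.68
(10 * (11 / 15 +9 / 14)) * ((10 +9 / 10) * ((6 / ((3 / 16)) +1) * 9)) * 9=400962.73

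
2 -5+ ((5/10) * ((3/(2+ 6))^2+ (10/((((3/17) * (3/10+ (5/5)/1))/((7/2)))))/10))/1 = 23455/4992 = 4.70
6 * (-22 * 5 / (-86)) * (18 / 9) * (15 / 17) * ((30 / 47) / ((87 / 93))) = 9207000 / 996353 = 9.24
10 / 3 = 3.33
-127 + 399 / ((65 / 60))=3137 / 13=241.31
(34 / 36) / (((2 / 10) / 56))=2380 / 9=264.44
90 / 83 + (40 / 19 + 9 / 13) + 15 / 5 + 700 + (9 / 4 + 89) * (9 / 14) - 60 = 705.54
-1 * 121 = -121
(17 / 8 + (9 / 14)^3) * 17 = 13940 / 343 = 40.64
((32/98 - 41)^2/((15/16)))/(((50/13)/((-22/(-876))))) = 11.52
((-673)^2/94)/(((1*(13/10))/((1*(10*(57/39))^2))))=81753684500/103259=791734.23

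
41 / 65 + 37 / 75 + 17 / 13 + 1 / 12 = 9809 / 3900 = 2.52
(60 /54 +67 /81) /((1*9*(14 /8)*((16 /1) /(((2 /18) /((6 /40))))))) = 785 /137781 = 0.01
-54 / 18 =-3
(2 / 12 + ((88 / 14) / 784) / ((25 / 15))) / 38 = 3529 / 782040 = 0.00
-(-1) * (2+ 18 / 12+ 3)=13 / 2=6.50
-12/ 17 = -0.71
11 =11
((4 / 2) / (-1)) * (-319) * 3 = 1914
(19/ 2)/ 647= 19/ 1294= 0.01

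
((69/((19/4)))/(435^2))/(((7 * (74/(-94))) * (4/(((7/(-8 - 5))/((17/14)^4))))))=41527696/48145047778425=0.00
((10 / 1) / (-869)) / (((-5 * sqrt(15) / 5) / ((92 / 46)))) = 4 * sqrt(15) / 2607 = 0.01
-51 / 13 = -3.92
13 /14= 0.93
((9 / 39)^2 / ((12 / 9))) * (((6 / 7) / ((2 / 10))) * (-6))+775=915610 / 1183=773.97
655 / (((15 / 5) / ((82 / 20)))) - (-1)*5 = 5401 / 6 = 900.17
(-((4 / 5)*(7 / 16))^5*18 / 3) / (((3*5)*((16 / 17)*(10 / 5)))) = -285719 / 256000000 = -0.00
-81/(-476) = 81/476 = 0.17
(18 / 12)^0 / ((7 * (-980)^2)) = 1 / 6722800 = 0.00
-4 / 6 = -0.67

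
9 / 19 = 0.47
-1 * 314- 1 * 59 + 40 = -333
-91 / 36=-2.53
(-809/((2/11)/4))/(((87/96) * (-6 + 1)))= 569536/145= 3927.83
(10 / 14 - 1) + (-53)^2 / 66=42.27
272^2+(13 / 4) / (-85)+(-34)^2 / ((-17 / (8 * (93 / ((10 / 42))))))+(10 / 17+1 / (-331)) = -916882267 / 6620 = -138501.85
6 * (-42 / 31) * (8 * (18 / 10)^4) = -13226976 / 19375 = -682.68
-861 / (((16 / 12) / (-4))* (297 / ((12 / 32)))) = 287 / 88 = 3.26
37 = 37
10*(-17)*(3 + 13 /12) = -4165 /6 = -694.17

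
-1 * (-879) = 879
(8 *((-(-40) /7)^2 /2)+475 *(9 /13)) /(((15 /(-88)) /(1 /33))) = -468280 /5733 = -81.68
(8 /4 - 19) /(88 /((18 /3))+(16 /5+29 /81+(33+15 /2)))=-13770 /47567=-0.29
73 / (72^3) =73 / 373248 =0.00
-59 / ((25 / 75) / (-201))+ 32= 35609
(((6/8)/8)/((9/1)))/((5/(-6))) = -1/80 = -0.01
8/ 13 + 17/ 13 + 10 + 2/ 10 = 788/ 65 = 12.12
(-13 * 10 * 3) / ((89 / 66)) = -289.21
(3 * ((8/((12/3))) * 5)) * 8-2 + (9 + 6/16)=1979/8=247.38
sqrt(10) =3.16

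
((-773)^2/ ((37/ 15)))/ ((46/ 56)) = 250962180/ 851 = 294902.68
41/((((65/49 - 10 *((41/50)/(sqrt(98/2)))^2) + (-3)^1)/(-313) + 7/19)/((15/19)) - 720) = -0.06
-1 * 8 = -8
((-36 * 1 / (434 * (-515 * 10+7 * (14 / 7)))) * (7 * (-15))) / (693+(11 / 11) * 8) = -45 / 18601736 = -0.00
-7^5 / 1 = -16807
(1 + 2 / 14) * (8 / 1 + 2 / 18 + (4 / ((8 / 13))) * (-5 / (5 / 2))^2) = 2456 / 63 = 38.98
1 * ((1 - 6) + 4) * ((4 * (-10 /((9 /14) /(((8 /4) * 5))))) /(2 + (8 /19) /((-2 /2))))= 10640 /27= 394.07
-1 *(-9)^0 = -1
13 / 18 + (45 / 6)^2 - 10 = 1691 / 36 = 46.97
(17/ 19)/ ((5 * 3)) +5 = 5.06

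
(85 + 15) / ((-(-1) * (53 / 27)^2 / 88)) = 6415200 / 2809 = 2283.80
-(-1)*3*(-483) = -1449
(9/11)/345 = 3/1265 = 0.00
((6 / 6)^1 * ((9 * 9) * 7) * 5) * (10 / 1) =28350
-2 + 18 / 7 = 4 / 7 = 0.57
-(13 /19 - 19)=348 /19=18.32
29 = 29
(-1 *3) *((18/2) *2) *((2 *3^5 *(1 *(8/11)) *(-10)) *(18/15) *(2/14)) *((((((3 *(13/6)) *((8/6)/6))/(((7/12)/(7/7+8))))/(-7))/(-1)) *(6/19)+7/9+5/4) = 7114503456/71687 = 99243.98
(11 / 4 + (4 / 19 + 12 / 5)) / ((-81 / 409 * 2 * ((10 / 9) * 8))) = -277711 / 182400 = -1.52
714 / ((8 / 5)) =1785 / 4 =446.25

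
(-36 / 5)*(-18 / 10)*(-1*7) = -90.72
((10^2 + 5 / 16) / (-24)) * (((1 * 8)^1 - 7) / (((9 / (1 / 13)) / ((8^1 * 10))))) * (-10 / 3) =9.53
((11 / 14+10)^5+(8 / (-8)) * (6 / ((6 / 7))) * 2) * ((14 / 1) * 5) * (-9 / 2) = -3532283829675 / 76832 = -45974123.15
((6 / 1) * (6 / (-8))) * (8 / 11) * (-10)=360 / 11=32.73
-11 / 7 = -1.57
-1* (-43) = 43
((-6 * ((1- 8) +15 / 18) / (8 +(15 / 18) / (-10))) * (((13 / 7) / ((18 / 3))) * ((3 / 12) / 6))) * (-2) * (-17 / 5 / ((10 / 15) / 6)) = 24531 / 6650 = 3.69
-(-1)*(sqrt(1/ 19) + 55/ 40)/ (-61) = -11/ 488 - sqrt(19)/ 1159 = -0.03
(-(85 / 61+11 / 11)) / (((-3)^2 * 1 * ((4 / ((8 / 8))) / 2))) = -73 / 549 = -0.13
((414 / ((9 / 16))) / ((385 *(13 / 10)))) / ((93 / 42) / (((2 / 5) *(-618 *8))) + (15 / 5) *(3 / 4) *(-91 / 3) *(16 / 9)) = -9703424 / 800636551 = -0.01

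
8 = 8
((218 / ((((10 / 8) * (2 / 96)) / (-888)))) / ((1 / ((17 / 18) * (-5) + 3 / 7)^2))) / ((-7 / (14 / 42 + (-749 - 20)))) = -696822267580928 / 46305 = -15048531855.76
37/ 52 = 0.71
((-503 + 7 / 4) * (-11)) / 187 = 2005 / 68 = 29.49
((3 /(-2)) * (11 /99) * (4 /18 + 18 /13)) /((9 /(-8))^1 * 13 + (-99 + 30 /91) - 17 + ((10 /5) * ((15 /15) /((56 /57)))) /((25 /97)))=131600 /60145767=0.00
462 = 462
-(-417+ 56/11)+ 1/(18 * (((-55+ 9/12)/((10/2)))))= 8848933/21483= 411.90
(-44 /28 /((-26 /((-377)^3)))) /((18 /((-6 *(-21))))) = -45339151 /2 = -22669575.50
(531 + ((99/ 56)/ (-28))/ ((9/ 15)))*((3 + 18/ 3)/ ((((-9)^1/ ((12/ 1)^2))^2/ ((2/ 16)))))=7491987/ 49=152897.69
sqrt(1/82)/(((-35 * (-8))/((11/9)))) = 11 * sqrt(82)/206640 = 0.00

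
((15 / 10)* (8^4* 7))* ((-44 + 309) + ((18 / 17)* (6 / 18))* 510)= 19138560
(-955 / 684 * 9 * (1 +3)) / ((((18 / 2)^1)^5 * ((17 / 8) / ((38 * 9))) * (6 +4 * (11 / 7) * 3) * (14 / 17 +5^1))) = -53480 / 56509893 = -0.00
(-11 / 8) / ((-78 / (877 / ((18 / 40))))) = 48235 / 1404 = 34.36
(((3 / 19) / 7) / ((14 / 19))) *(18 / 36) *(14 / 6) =1 / 28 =0.04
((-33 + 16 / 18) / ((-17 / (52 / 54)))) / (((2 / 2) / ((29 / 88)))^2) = 185861 / 940896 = 0.20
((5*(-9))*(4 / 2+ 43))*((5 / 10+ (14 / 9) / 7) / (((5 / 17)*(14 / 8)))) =-19890 / 7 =-2841.43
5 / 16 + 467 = 7477 / 16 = 467.31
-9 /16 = -0.56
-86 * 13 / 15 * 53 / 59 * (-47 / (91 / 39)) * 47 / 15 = 130892086 / 30975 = 4225.73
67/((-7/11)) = -737/7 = -105.29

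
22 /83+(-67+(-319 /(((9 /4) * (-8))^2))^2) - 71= -1191639469 /8713008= -136.77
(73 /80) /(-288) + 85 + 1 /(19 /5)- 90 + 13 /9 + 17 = 1999751 /145920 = 13.70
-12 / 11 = -1.09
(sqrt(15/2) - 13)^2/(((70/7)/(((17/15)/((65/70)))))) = 42007/1950 - 119 * sqrt(30)/75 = 12.85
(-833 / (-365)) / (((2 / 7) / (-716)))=-2087498 / 365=-5719.17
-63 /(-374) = 63 /374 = 0.17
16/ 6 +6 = 26/ 3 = 8.67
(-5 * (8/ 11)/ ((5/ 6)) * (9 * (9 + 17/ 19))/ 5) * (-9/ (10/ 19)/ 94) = 3888/ 275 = 14.14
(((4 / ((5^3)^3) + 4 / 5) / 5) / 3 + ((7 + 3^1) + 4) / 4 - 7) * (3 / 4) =-201953117 / 78125000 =-2.58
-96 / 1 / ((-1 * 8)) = 12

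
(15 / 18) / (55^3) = 0.00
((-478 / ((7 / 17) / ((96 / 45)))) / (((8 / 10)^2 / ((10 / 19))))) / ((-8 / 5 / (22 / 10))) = 1117325 / 399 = 2800.31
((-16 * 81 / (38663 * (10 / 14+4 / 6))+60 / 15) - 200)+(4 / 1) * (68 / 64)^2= -13742378709 / 71758528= -191.51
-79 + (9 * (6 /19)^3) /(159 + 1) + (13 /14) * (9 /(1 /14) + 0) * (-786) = -12626184137 /137180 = -92041.00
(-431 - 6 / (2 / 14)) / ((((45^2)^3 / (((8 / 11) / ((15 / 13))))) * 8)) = -559 / 124556484375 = -0.00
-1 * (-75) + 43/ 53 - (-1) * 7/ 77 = 44251/ 583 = 75.90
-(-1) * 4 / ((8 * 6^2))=1 / 72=0.01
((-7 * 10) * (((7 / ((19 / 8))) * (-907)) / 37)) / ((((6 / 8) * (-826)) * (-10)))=101584 / 124431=0.82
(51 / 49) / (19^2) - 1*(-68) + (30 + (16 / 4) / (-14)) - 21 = 76.72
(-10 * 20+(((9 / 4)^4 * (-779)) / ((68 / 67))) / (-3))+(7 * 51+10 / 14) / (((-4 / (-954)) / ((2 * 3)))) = 63151414829 / 121856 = 518246.25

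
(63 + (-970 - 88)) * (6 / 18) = -995 / 3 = -331.67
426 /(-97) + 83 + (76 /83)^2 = 53088897 /668233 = 79.45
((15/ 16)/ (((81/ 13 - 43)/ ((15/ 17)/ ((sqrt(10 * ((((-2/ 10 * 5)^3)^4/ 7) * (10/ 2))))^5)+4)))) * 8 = -195/ 239 - 5733 * sqrt(14)/ 16252000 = -0.82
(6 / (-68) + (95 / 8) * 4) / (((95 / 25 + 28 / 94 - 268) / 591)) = -111941310 / 1054289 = -106.18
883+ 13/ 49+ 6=43574/ 49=889.27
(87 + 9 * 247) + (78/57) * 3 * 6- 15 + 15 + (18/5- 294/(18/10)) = 619846/285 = 2174.90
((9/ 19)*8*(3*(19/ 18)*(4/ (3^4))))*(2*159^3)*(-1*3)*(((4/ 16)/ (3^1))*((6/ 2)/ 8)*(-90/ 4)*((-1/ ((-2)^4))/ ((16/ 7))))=-140688765/ 512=-274782.74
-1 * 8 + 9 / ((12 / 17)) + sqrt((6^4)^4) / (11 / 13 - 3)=-21834875 / 28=-779816.96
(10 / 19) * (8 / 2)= 40 / 19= 2.11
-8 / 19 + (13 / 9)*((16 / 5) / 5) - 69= -292823 / 4275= -68.50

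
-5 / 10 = -1 / 2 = -0.50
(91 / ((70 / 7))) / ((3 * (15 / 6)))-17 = -1184 / 75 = -15.79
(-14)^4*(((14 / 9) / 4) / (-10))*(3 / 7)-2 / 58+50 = -256781 / 435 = -590.30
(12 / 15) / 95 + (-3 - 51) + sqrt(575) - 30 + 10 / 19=-39646 / 475 + 5 * sqrt(23)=-59.49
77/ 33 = 7/ 3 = 2.33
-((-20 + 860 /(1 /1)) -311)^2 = -279841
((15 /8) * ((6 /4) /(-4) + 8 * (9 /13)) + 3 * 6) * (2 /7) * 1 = 23031 /2912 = 7.91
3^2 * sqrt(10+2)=18 * sqrt(3)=31.18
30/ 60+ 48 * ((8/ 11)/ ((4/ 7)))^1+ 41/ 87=118787/ 1914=62.06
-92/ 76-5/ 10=-65/ 38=-1.71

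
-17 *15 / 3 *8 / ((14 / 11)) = -3740 / 7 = -534.29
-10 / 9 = -1.11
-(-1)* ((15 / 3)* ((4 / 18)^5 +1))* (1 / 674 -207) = -1035.55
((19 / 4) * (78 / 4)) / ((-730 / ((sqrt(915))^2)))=-135603 / 1168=-116.10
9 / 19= 0.47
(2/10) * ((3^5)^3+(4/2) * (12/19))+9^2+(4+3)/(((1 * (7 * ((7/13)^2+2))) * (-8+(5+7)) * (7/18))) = 164127461159/57190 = 2869862.93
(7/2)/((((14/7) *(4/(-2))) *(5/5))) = -7/8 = -0.88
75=75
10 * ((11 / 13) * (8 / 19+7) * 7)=108570 / 247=439.55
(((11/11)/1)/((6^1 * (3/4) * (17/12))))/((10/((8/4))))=8/255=0.03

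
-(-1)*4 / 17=4 / 17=0.24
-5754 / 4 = -2877 / 2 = -1438.50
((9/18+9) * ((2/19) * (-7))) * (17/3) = -119/3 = -39.67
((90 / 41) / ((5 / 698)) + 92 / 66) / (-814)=-208249 / 550671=-0.38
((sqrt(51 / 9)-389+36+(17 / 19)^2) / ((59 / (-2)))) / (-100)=-63572 / 532475+sqrt(51) / 8850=-0.12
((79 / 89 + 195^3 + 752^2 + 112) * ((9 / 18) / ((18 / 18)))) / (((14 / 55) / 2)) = 2790321985 / 89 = 31351932.42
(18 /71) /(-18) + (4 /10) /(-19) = -237 /6745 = -0.04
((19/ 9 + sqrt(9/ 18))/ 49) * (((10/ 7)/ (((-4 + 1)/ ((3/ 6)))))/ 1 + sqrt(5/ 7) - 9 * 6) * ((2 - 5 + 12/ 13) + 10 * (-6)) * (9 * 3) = 5147.02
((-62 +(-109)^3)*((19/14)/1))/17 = -3515247/34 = -103389.62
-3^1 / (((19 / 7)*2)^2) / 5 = -147 / 7220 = -0.02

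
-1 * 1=-1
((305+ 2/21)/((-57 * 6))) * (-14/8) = 6407/4104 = 1.56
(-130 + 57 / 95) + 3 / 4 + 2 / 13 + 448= 83071 / 260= 319.50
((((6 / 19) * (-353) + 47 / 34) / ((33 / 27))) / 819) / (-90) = 0.00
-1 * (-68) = 68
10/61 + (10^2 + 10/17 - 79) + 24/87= 662449/30073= 22.03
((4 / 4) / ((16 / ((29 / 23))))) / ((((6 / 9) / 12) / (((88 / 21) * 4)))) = 3828 / 161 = 23.78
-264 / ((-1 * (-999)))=-88 / 333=-0.26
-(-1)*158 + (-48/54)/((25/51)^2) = 96438/625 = 154.30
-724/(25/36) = -26064/25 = -1042.56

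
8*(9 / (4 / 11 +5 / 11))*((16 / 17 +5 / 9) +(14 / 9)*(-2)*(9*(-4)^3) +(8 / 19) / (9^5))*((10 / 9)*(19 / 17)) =30102206667280 / 153586449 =195995.20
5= 5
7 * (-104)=-728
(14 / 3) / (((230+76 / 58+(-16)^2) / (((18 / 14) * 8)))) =348 / 3533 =0.10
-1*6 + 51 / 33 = -49 / 11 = -4.45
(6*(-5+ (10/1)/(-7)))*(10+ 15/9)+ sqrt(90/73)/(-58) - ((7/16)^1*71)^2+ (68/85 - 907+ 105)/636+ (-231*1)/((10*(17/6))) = -985564207/691968 - 3*sqrt(730)/4234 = -1424.31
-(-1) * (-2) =-2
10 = 10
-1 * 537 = -537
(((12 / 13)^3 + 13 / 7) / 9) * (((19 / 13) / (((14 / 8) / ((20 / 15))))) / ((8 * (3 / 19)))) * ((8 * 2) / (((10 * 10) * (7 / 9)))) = 117417416 / 2204195175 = 0.05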